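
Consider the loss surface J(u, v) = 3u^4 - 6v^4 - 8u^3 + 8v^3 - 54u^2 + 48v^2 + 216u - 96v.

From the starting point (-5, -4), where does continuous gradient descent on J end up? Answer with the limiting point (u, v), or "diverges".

diverges

J is separable, so gradient descent decouples: u follows -∂J/∂u, v follows -∂J/∂v.
∂J/∂u = 12(u - 3)(u - 2)(u + 3); at u=-5 this is -1344, so u increases.
∂J/∂v = -24(v - 2)(v - 1)(v + 2); at v=-4 this is 1440, so v decreases.
The v-coordinate has no critical point in that direction and runs off to infinity.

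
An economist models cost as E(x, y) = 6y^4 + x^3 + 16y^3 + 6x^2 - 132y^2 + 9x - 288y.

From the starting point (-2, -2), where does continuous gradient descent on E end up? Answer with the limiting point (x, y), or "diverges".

(-1, -4)

E is separable, so gradient descent decouples: x follows -∂E/∂x, y follows -∂E/∂y.
∂E/∂x = 3(x + 1)(x + 3); at x=-2 this is -3, so x increases.
∂E/∂y = 24(y - 3)(y + 1)(y + 4); at y=-2 this is 240, so y decreases.
x converges to its nearest critical value -1 (a local min of the x-part); y converges to -4. The iterate converges to (-1, -4).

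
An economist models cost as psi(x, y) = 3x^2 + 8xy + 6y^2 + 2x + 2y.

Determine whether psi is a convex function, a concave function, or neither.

convex

psi is quadratic, so its Hessian is the constant matrix H = [[6, 8], [8, 12]].
det(H) = 8, tr(H) = 18.
det(H) > 0 and tr(H) > 0, so H is positive definite everywhere: convex.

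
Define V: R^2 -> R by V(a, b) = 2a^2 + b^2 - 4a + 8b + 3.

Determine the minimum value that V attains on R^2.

-15

V(a,b) separates as P(a) + Q(b) + 3, so its minimum is min P + min Q + 3.
P'(a) = 4a - 4 vanishes at a ∈ {1}; Q'(b) = 2b + 8 vanishes at b ∈ {-4}.
Local minima of P (where P''>0): P(1)=-2. Local minima of Q: Q(-4)=-16.
So the global minimum of V is P(1) + Q(-4) + 3 = -2 − 16 + 3 = -15, attained at (1, -4).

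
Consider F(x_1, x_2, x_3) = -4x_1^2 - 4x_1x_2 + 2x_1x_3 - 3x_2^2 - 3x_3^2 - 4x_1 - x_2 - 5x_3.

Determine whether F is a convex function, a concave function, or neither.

F is quadratic, so its Hessian is the constant matrix H = [[-8, -4, 2], [-4, -6, 0], [2, 0, -6]].
Leading principal minors: -8, 32, -168.
Signs alternate −, +, − ⇒ H ≺ 0 ⇒ concave.

concave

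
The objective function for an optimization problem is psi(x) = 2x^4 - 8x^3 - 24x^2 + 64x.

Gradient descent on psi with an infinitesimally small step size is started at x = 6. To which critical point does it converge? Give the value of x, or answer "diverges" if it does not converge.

4

psi'(x) = 8(x - 4)(x - 1)(x + 2), so psi'(6) = 640.
Gradient descent moves in the -psi' direction, i.e. x is decreasing.
The nearest critical point in that direction is x = 4, where psi'' = 144 > 0 (a local minimum). The iterate converges there.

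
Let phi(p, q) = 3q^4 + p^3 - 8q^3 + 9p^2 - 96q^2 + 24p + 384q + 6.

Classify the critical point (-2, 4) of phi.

The mixed partial ∂²phi/∂p∂q is 0, so the Hessian at any point is diag(phi_pp, phi_qq) = diag(6(p + 3), 12(3q^2 - 4q - 16)).
At (-2, 4): H = diag(6, 192).
Both eigenvalues are positive, so H is positive definite: a local minimum.

local minimum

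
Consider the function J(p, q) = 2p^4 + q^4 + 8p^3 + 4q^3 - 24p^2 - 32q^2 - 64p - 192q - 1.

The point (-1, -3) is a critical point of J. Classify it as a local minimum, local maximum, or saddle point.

The mixed partial ∂²J/∂p∂q is 0, so the Hessian at any point is diag(J_pp, J_qq) = diag(24(p^2 + 2p - 2), 4(3q^2 + 6q - 16)).
At (-1, -3): H = diag(-72, -28).
Both eigenvalues are negative, so H is negative definite: a local maximum.

local maximum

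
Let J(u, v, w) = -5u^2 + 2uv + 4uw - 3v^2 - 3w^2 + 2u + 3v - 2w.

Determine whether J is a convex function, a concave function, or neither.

concave

J is quadratic, so its Hessian is the constant matrix H = [[-10, 2, 4], [2, -6, 0], [4, 0, -6]].
Leading principal minors: -10, 56, -240.
Signs alternate −, +, − ⇒ H ≺ 0 ⇒ concave.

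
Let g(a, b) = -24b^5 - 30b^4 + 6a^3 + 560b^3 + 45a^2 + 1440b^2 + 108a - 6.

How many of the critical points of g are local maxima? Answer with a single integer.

g separates as a function of a plus a function of b, so ∇g=0 decouples.
∂g/∂a = 18(a + 2)(a + 3) = 0 at a ∈ {-3, -2}; ∂g/∂b = -120b(b - 4)(b + 2)(b + 3) = 0 at b ∈ {-3, -2, 0, 4}.
The Hessian is diagonal: diag(g_aa, g_bb). Second derivatives: g_aa(-3)=-18, g_aa(-2)=18; g_bb(-3)=2520, g_bb(-2)=-1440, g_bb(0)=2880, g_bb(4)=-20160.
Local maxima occur where both diagonal entries negative: (-3, -2), (-3, 4). Count: 2.

2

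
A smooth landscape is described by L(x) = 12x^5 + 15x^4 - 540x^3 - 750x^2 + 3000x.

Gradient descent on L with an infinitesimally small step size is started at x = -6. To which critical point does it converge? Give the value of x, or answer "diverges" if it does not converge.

L'(x) = 60(x - 5)(x - 1)(x + 2)(x + 5), so L'(-6) = 18480.
Gradient descent moves in the -L' direction, i.e. x is decreasing.
There is no critical point below x=-6, and L' keeps the same sign, so the iterate runs off to −∞.

diverges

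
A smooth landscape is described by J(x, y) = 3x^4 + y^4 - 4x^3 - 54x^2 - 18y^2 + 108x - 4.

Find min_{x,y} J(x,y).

-544

J(x,y) separates as P(x) + Q(y) − 4, so its minimum is min P + min Q − 4.
P'(x) = 12(x - 3)(x - 1)(x + 3) vanishes at x ∈ {-3, 1, 3}; Q'(y) = 4y(y - 3)(y + 3) vanishes at y ∈ {-3, 0, 3}.
Local minima of P (where P''>0): P(-3)=-459, P(3)=-27. Local minima of Q: Q(-3)=-81, Q(3)=-81.
So the global minimum of J is P(-3) + Q(-3) − 4 = -459 − 81 − 4 = -544, attained at (-3, -3).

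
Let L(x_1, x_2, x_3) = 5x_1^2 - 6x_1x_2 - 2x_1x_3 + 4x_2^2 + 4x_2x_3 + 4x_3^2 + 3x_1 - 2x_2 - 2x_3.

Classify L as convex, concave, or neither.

convex

L is quadratic, so its Hessian is the constant matrix H = [[10, -6, -2], [-6, 8, 4], [-2, 4, 8]].
Leading principal minors: 10, 44, 256.
All positive ⇒ H ≻ 0 ⇒ convex.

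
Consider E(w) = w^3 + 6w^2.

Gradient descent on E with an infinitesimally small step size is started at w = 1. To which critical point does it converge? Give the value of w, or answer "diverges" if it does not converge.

E'(w) = 3w(w + 4), so E'(1) = 15.
Gradient descent moves in the -E' direction, i.e. w is decreasing.
The nearest critical point in that direction is w = 0, where E'' = 12 > 0 (a local minimum). The iterate converges there.

0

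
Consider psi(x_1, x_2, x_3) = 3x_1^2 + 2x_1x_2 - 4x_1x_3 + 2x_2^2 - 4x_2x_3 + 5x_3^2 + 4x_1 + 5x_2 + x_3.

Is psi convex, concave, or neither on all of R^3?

psi is quadratic, so its Hessian is the constant matrix H = [[6, 2, -4], [2, 4, -4], [-4, -4, 10]].
Leading principal minors: 6, 20, 104.
All positive ⇒ H ≻ 0 ⇒ convex.

convex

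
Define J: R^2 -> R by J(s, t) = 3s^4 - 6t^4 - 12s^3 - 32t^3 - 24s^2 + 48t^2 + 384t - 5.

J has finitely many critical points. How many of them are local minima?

J separates as a function of s plus a function of t, so ∇J=0 decouples.
∂J/∂s = 12s(s - 4)(s + 1) = 0 at s ∈ {-1, 0, 4}; ∂J/∂t = -24(t - 2)(t + 2)(t + 4) = 0 at t ∈ {-4, -2, 2}.
The Hessian is diagonal: diag(J_ss, J_tt). Second derivatives: J_ss(-1)=60, J_ss(0)=-48, J_ss(4)=240; J_tt(-4)=-288, J_tt(-2)=192, J_tt(2)=-576.
Local minima occur where both diagonal entries positive: (-1, -2), (4, -2). Count: 2.

2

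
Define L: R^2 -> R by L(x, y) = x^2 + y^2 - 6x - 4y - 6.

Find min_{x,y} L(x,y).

L(x,y) separates as P(x) + Q(y) − 6, so its minimum is min P + min Q − 6.
P'(x) = 2x - 6 vanishes at x ∈ {3}; Q'(y) = 2y - 4 vanishes at y ∈ {2}.
Local minima of P (where P''>0): P(3)=-9. Local minima of Q: Q(2)=-4.
So the global minimum of L is P(3) + Q(2) − 6 = -9 − 4 − 6 = -19, attained at (3, 2).

-19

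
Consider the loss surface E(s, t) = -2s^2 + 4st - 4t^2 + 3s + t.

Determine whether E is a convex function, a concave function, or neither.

E is quadratic, so its Hessian is the constant matrix H = [[-4, 4], [4, -8]].
det(H) = 16, tr(H) = -12.
det(H) > 0 and tr(H) < 0, so H is negative definite everywhere: concave.

concave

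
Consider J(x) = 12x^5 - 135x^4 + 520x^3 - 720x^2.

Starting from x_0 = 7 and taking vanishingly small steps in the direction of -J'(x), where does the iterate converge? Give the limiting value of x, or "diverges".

J'(x) = 60x(x - 4)(x - 3)(x - 2), so J'(7) = 25200.
Gradient descent moves in the -J' direction, i.e. x is decreasing.
The nearest critical point in that direction is x = 4, where J'' = 480 > 0 (a local minimum). The iterate converges there.

4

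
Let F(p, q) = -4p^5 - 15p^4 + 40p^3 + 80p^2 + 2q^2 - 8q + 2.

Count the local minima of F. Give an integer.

F separates as a function of p plus a function of q, so ∇F=0 decouples.
∂F/∂p = -20p(p - 2)(p + 1)(p + 4) = 0 at p ∈ {-4, -1, 0, 2}; ∂F/∂q = 4(q - 2) = 0 at q ∈ {2}.
The Hessian is diagonal: diag(F_pp, F_qq). Second derivatives: F_pp(-4)=1440, F_pp(-1)=-180, F_pp(0)=160, F_pp(2)=-720; F_qq(2)=4.
Local minima occur where both diagonal entries positive: (-4, 2), (0, 2). Count: 2.

2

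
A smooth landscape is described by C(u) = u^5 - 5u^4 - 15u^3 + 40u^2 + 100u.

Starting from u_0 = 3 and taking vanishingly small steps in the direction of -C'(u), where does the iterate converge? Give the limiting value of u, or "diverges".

5

C'(u) = 5(u - 5)(u - 2)(u + 1)(u + 2), so C'(3) = -200.
Gradient descent moves in the -C' direction, i.e. u is increasing.
The nearest critical point in that direction is u = 5, where C'' = 630 > 0 (a local minimum). The iterate converges there.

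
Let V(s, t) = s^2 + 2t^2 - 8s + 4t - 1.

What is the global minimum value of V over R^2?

-19

V(s,t) separates as P(s) + Q(t) − 1, so its minimum is min P + min Q − 1.
P'(s) = 2s - 8 vanishes at s ∈ {4}; Q'(t) = 4(t + 1) vanishes at t ∈ {-1}.
Local minima of P (where P''>0): P(4)=-16. Local minima of Q: Q(-1)=-2.
So the global minimum of V is P(4) + Q(-1) − 1 = -16 − 2 − 1 = -19, attained at (4, -1).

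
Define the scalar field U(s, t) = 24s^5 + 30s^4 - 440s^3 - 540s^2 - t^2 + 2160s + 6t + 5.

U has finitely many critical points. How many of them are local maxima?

U separates as a function of s plus a function of t, so ∇U=0 decouples.
∂U/∂s = 120(s - 3)(s - 1)(s + 2)(s + 3) = 0 at s ∈ {-3, -2, 1, 3}; ∂U/∂t = -2(t - 3) = 0 at t ∈ {3}.
The Hessian is diagonal: diag(U_ss, U_tt). Second derivatives: U_ss(-3)=-2880, U_ss(-2)=1800, U_ss(1)=-2880, U_ss(3)=7200; U_tt(3)=-2.
Local maxima occur where both diagonal entries negative: (-3, 3), (1, 3). Count: 2.

2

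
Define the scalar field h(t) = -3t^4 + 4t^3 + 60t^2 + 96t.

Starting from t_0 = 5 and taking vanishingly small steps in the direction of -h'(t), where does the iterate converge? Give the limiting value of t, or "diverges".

diverges

h'(t) = -12(t - 4)(t + 1)(t + 2), so h'(5) = -504.
Gradient descent moves in the -h' direction, i.e. t is increasing.
There is no critical point above t=5, and h' keeps the same sign, so the iterate runs off to +∞.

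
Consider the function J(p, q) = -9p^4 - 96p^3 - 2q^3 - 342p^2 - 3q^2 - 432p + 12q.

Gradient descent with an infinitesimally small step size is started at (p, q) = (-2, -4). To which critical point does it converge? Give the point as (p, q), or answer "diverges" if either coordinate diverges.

(-3, -2)

J is separable, so gradient descent decouples: p follows -∂J/∂p, q follows -∂J/∂q.
∂J/∂p = -36(p + 1)(p + 3)(p + 4); at p=-2 this is 72, so p decreases.
∂J/∂q = -6(q - 1)(q + 2); at q=-4 this is -60, so q increases.
p converges to its nearest critical value -3 (a local min of the p-part); q converges to -2. The iterate converges to (-3, -2).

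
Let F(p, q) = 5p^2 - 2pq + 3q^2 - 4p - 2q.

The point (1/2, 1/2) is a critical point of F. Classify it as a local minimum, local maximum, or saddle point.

local minimum

The Hessian of F is constant: H = [[10, -2], [-2, 6]].
det(H) = 10·6 − (-2)² = 56.
det(H) > 0 and tr(H) = 16 > 0, so H is positive definite and the point is a local minimum.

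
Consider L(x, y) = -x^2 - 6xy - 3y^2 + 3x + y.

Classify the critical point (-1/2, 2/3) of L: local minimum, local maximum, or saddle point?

saddle point

The Hessian of L is constant: H = [[-2, -6], [-6, -6]].
det(H) = (-2)·(-6) − (-6)² = -24.
Since det(H) < 0, H is indefinite and the critical point is a saddle point.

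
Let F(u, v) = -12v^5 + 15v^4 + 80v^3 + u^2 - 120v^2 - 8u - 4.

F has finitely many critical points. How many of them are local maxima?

F separates as a function of u plus a function of v, so ∇F=0 decouples.
∂F/∂u = 2(u - 4) = 0 at u ∈ {4}; ∂F/∂v = -60v(v - 2)(v - 1)(v + 2) = 0 at v ∈ {-2, 0, 1, 2}.
The Hessian is diagonal: diag(F_uu, F_vv). Second derivatives: F_uu(4)=2; F_vv(-2)=1440, F_vv(0)=-240, F_vv(1)=180, F_vv(2)=-480.
Local maxima occur where both diagonal entries negative: none. Count: 0.

0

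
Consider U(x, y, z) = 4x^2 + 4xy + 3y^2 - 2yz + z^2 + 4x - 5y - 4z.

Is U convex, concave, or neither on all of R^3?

U is quadratic, so its Hessian is the constant matrix H = [[8, 4, 0], [4, 6, -2], [0, -2, 2]].
Leading principal minors: 8, 32, 32.
All positive ⇒ H ≻ 0 ⇒ convex.

convex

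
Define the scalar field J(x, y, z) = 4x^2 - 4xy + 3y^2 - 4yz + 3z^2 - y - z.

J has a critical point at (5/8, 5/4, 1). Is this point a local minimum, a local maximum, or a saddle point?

The Hessian is constant: H = [[8, -4, 0], [-4, 6, -4], [0, -4, 6]].
Leading principal minors: Δ₁ = 8, Δ₂ = 32, Δ₃ = 64.
All leading minors are positive, so H is positive definite: a local minimum.

local minimum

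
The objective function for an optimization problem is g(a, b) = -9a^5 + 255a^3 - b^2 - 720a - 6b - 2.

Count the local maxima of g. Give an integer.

2

g separates as a function of a plus a function of b, so ∇g=0 decouples.
∂g/∂a = -45(a - 4)(a - 1)(a + 1)(a + 4) = 0 at a ∈ {-4, -1, 1, 4}; ∂g/∂b = -2(b + 3) = 0 at b ∈ {-3}.
The Hessian is diagonal: diag(g_aa, g_bb). Second derivatives: g_aa(-4)=5400, g_aa(-1)=-1350, g_aa(1)=1350, g_aa(4)=-5400; g_bb(-3)=-2.
Local maxima occur where both diagonal entries negative: (-1, -3), (4, -3). Count: 2.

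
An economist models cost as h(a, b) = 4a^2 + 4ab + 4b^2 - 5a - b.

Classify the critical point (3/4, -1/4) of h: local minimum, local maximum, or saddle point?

The Hessian of h is constant: H = [[8, 4], [4, 8]].
det(H) = 8·8 − 4² = 48.
det(H) > 0 and tr(H) = 16 > 0, so H is positive definite and the point is a local minimum.

local minimum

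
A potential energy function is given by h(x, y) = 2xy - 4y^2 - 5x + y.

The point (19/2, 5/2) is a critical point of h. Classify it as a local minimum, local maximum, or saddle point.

saddle point

The Hessian of h is constant: H = [[0, 2], [2, -8]].
det(H) = 0·(-8) − 2² = -4.
Since det(H) < 0, H is indefinite and the critical point is a saddle point.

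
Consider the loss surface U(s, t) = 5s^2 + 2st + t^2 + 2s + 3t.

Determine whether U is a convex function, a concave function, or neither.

convex

U is quadratic, so its Hessian is the constant matrix H = [[10, 2], [2, 2]].
det(H) = 16, tr(H) = 12.
det(H) > 0 and tr(H) > 0, so H is positive definite everywhere: convex.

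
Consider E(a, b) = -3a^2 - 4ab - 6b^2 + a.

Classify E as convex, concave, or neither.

concave

E is quadratic, so its Hessian is the constant matrix H = [[-6, -4], [-4, -12]].
det(H) = 56, tr(H) = -18.
det(H) > 0 and tr(H) < 0, so H is negative definite everywhere: concave.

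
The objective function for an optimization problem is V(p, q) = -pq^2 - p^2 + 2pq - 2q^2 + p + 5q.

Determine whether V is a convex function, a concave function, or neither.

neither

The term -pq^2 is cubic, so the Hessian is not constant.
∂²V/∂q² = -2p - 4, which takes both signs as p varies (negative for sufficiently large p). A diagonal entry of the Hessian changing sign means the Hessian is neither positive- nor negative-semidefinite on all of R^2.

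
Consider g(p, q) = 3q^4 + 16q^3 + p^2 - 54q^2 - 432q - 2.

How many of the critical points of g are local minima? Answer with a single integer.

2

g separates as a function of p plus a function of q, so ∇g=0 decouples.
∂g/∂p = 2p = 0 at p ∈ {0}; ∂g/∂q = 12(q - 3)(q + 3)(q + 4) = 0 at q ∈ {-4, -3, 3}.
The Hessian is diagonal: diag(g_pp, g_qq). Second derivatives: g_pp(0)=2; g_qq(-4)=84, g_qq(-3)=-72, g_qq(3)=504.
Local minima occur where both diagonal entries positive: (0, -4), (0, 3). Count: 2.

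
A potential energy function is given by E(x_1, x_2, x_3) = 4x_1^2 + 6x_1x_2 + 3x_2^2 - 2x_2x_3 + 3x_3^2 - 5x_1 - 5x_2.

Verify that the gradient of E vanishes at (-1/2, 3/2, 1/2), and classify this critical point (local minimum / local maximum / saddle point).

∇E = (8x_1 + 6x_2 - 5, 6x_1 + 6x_2 - 2x_3 - 5, -2x_2 + 6x_3); substituting (-1/2, 3/2, 1/2) gives ∇E = (0, 0, 0), so (-1/2, 3/2, 1/2) is indeed a critical point.
The Hessian is constant: H = [[8, 6, 0], [6, 6, -2], [0, -2, 6]].
Leading principal minors: Δ₁ = 8, Δ₂ = 12, Δ₃ = 40.
All leading minors are positive, so H is positive definite: a local minimum.

local minimum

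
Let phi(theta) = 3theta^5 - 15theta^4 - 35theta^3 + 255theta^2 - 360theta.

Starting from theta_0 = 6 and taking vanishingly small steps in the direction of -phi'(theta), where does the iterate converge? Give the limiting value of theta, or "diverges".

phi'(theta) = 15(theta - 4)(theta - 2)(theta - 1)(theta + 3), so phi'(6) = 5400.
Gradient descent moves in the -phi' direction, i.e. theta is decreasing.
The nearest critical point in that direction is theta = 4, where phi'' = 630 > 0 (a local minimum). The iterate converges there.

4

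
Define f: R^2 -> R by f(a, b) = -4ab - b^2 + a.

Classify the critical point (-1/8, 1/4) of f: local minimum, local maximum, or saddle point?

The Hessian of f is constant: H = [[0, -4], [-4, -2]].
det(H) = 0·(-2) − (-4)² = -16.
Since det(H) < 0, H is indefinite and the critical point is a saddle point.

saddle point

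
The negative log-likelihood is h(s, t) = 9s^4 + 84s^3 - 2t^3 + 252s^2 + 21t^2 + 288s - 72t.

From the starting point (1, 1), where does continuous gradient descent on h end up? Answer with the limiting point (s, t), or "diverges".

(-1, 3)

h is separable, so gradient descent decouples: s follows -∂h/∂s, t follows -∂h/∂t.
∂h/∂s = 36(s + 1)(s + 2)(s + 4); at s=1 this is 1080, so s decreases.
∂h/∂t = -6(t - 4)(t - 3); at t=1 this is -36, so t increases.
s converges to its nearest critical value -1 (a local min of the s-part); t converges to 3. The iterate converges to (-1, 3).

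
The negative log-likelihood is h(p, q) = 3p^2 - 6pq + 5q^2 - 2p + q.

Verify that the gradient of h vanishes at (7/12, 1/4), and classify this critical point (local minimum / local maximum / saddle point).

local minimum

∇h = (6p - 6q - 2, -6p + 10q + 1); substituting (7/12, 1/4) gives ∇h = (0, 0), so (7/12, 1/4) is indeed a critical point.
The Hessian of h is constant: H = [[6, -6], [-6, 10]].
det(H) = 6·10 − (-6)² = 24.
det(H) > 0 and tr(H) = 16 > 0, so H is positive definite and the point is a local minimum.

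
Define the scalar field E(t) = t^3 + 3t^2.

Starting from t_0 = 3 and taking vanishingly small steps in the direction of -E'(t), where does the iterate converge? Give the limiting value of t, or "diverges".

0

E'(t) = 3t(t + 2), so E'(3) = 45.
Gradient descent moves in the -E' direction, i.e. t is decreasing.
The nearest critical point in that direction is t = 0, where E'' = 6 > 0 (a local minimum). The iterate converges there.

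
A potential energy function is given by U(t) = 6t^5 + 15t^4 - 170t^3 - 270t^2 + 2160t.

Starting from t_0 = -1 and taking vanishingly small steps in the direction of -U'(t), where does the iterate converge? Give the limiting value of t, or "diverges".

U'(t) = 30(t - 3)(t - 2)(t + 3)(t + 4), so U'(-1) = 2160.
Gradient descent moves in the -U' direction, i.e. t is decreasing.
The nearest critical point in that direction is t = -3, where U'' = 900 > 0 (a local minimum). The iterate converges there.

-3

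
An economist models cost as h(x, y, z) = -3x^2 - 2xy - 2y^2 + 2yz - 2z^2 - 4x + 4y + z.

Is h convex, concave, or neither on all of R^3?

concave

h is quadratic, so its Hessian is the constant matrix H = [[-6, -2, 0], [-2, -4, 2], [0, 2, -4]].
Leading principal minors: -6, 20, -56.
Signs alternate −, +, − ⇒ H ≺ 0 ⇒ concave.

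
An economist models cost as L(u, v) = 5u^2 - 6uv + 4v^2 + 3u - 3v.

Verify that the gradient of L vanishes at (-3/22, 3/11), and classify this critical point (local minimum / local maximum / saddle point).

local minimum

∇L = (10u - 6v + 3, -6u + 8v - 3); substituting (-3/22, 3/11) gives ∇L = (0, 0), so (-3/22, 3/11) is indeed a critical point.
The Hessian of L is constant: H = [[10, -6], [-6, 8]].
det(H) = 10·8 − (-6)² = 44.
det(H) > 0 and tr(H) = 18 > 0, so H is positive definite and the point is a local minimum.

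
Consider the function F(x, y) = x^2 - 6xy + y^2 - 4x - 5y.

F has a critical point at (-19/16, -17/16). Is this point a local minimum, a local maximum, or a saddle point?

saddle point

The Hessian of F is constant: H = [[2, -6], [-6, 2]].
det(H) = 2·2 − (-6)² = -32.
Since det(H) < 0, H is indefinite and the critical point is a saddle point.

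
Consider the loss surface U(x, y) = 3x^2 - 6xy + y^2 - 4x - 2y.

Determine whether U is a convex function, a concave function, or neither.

neither

U is quadratic, so its Hessian is the constant matrix H = [[6, -6], [-6, 2]].
det(H) = -24, tr(H) = 8.
det(H) < 0, so H is indefinite: neither convex nor concave.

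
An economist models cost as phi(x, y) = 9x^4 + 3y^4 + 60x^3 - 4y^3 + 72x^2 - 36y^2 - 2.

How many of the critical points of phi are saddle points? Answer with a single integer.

phi separates as a function of x plus a function of y, so ∇phi=0 decouples.
∂phi/∂x = 36x(x + 1)(x + 4) = 0 at x ∈ {-4, -1, 0}; ∂phi/∂y = 12y(y - 3)(y + 2) = 0 at y ∈ {-2, 0, 3}.
The Hessian is diagonal: diag(phi_xx, phi_yy). Second derivatives: phi_xx(-4)=432, phi_xx(-1)=-108, phi_xx(0)=144; phi_yy(-2)=120, phi_yy(0)=-72, phi_yy(3)=180.
Saddle points occur where the two diagonal entries have opposite signs: (-4, 0), (-1, -2), (-1, 3), (0, 0). Count: 4.

4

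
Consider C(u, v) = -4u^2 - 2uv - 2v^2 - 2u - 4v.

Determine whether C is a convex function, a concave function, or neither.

C is quadratic, so its Hessian is the constant matrix H = [[-8, -2], [-2, -4]].
det(H) = 28, tr(H) = -12.
det(H) > 0 and tr(H) < 0, so H is negative definite everywhere: concave.

concave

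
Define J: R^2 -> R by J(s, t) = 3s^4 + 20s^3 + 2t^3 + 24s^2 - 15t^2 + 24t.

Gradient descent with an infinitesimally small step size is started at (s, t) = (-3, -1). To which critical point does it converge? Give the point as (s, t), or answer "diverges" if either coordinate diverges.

J is separable, so gradient descent decouples: s follows -∂J/∂s, t follows -∂J/∂t.
∂J/∂s = 12s(s + 1)(s + 4); at s=-3 this is 72, so s decreases.
∂J/∂t = 6(t - 4)(t - 1); at t=-1 this is 60, so t decreases.
The t-coordinate has no critical point in that direction and runs off to infinity.

diverges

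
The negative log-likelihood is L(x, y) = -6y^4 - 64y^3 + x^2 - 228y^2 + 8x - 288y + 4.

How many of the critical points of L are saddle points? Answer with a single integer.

2

L separates as a function of x plus a function of y, so ∇L=0 decouples.
∂L/∂x = 2(x + 4) = 0 at x ∈ {-4}; ∂L/∂y = -24(y + 1)(y + 3)(y + 4) = 0 at y ∈ {-4, -3, -1}.
The Hessian is diagonal: diag(L_xx, L_yy). Second derivatives: L_xx(-4)=2; L_yy(-4)=-72, L_yy(-3)=48, L_yy(-1)=-144.
Saddle points occur where the two diagonal entries have opposite signs: (-4, -4), (-4, -1). Count: 2.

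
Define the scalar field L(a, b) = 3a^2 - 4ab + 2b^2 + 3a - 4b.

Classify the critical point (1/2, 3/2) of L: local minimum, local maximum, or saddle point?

local minimum

The Hessian of L is constant: H = [[6, -4], [-4, 4]].
det(H) = 6·4 − (-4)² = 8.
det(H) > 0 and tr(H) = 10 > 0, so H is positive definite and the point is a local minimum.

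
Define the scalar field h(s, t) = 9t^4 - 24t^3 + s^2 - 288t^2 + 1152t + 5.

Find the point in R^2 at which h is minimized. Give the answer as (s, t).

(0, -4)

h(s,t) separates as P(s) + Q(t) + 5, so its minimum is min P + min Q + 5.
P'(s) = 2s vanishes at s ∈ {0}; Q'(t) = 36(t - 4)(t - 2)(t + 4) vanishes at t ∈ {-4, 2, 4}.
Local minima of P (where P''>0): P(0)=0. Local minima of Q: Q(-4)=-5376, Q(4)=768.
So the global minimum of h is P(0) + Q(-4) + 5 = 0 − 5376 + 5 = -5371, attained at (0, -4).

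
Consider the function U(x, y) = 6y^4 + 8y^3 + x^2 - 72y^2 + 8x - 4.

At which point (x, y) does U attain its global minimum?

U(x,y) separates as P(x) + Q(y) − 4, so its minimum is min P + min Q − 4.
P'(x) = 2x + 8 vanishes at x ∈ {-4}; Q'(y) = 24y(y - 2)(y + 3) vanishes at y ∈ {-3, 0, 2}.
Local minima of P (where P''>0): P(-4)=-16. Local minima of Q: Q(-3)=-378, Q(2)=-128.
So the global minimum of U is P(-4) + Q(-3) − 4 = -16 − 378 − 4 = -398, attained at (-4, -3).

(-4, -3)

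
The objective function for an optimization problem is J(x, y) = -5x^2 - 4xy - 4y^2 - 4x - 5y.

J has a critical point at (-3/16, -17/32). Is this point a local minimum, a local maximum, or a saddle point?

local maximum

The Hessian of J is constant: H = [[-10, -4], [-4, -8]].
det(H) = (-10)·(-8) − (-4)² = 64.
det(H) > 0 and tr(H) = -18 < 0, so H is negative definite and the point is a local maximum.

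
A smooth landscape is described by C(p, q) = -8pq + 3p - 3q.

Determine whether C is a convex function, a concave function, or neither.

neither

C is quadratic, so its Hessian is the constant matrix H = [[0, -8], [-8, 0]].
det(H) = -64, tr(H) = 0.
det(H) < 0, so H is indefinite: neither convex nor concave.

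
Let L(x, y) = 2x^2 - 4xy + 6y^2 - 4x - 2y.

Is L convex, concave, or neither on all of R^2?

convex

L is quadratic, so its Hessian is the constant matrix H = [[4, -4], [-4, 12]].
det(H) = 32, tr(H) = 16.
det(H) > 0 and tr(H) > 0, so H is positive definite everywhere: convex.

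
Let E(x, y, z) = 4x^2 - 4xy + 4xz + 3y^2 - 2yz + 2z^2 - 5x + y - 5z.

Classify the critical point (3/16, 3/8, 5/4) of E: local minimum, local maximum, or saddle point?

local minimum

The Hessian is constant: H = [[8, -4, 4], [-4, 6, -2], [4, -2, 4]].
Leading principal minors: Δ₁ = 8, Δ₂ = 32, Δ₃ = 64.
All leading minors are positive, so H is positive definite: a local minimum.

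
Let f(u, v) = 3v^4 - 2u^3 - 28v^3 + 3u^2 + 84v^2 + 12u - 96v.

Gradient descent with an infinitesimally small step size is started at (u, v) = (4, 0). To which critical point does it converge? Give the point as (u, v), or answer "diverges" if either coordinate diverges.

f is separable, so gradient descent decouples: u follows -∂f/∂u, v follows -∂f/∂v.
∂f/∂u = -6(u - 2)(u + 1); at u=4 this is -60, so u increases.
∂f/∂v = 12(v - 4)(v - 2)(v - 1); at v=0 this is -96, so v increases.
The u-coordinate has no critical point in that direction and runs off to infinity.

diverges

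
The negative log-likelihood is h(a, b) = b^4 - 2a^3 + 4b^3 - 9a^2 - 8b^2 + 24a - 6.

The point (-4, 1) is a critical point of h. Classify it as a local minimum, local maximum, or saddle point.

The mixed partial ∂²h/∂a∂b is 0, so the Hessian at any point is diag(h_aa, h_bb) = diag(-6(2a + 3), 4(3b^2 + 6b - 4)).
At (-4, 1): H = diag(30, 20).
Both eigenvalues are positive, so H is positive definite: a local minimum.

local minimum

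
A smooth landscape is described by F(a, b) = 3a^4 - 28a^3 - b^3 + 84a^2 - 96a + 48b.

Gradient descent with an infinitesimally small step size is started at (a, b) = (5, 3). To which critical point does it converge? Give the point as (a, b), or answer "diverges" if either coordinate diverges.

F is separable, so gradient descent decouples: a follows -∂F/∂a, b follows -∂F/∂b.
∂F/∂a = 12(a - 4)(a - 2)(a - 1); at a=5 this is 144, so a decreases.
∂F/∂b = -3(b - 4)(b + 4); at b=3 this is 21, so b decreases.
a converges to its nearest critical value 4 (a local min of the a-part); b converges to -4. The iterate converges to (4, -4).

(4, -4)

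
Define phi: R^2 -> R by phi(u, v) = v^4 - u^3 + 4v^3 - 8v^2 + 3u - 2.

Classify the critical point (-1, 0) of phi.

The mixed partial ∂²phi/∂u∂v is 0, so the Hessian at any point is diag(phi_uu, phi_vv) = diag(-6u, 4(3v^2 + 6v - 4)).
At (-1, 0): H = diag(6, -16).
The eigenvalues have opposite signs, so H is indefinite: a saddle point.

saddle point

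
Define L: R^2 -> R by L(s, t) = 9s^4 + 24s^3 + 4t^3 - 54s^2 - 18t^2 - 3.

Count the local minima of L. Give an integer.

2

L separates as a function of s plus a function of t, so ∇L=0 decouples.
∂L/∂s = 36s(s - 1)(s + 3) = 0 at s ∈ {-3, 0, 1}; ∂L/∂t = 12t(t - 3) = 0 at t ∈ {0, 3}.
The Hessian is diagonal: diag(L_ss, L_tt). Second derivatives: L_ss(-3)=432, L_ss(0)=-108, L_ss(1)=144; L_tt(0)=-36, L_tt(3)=36.
Local minima occur where both diagonal entries positive: (-3, 3), (1, 3). Count: 2.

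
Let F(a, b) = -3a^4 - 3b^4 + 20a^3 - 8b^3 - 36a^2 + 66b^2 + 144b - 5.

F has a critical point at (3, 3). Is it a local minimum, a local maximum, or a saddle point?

The mixed partial ∂²F/∂a∂b is 0, so the Hessian at any point is diag(F_aa, F_bb) = diag(12(-3a^2 + 10a - 6), 12(-3b^2 - 4b + 11)).
At (3, 3): H = diag(-36, -336).
Both eigenvalues are negative, so H is negative definite: a local maximum.

local maximum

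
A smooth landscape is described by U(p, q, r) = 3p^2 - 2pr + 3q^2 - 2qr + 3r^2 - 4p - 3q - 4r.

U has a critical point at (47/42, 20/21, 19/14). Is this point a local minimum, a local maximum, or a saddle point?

The Hessian is constant: H = [[6, 0, -2], [0, 6, -2], [-2, -2, 6]].
Leading principal minors: Δ₁ = 6, Δ₂ = 36, Δ₃ = 168.
All leading minors are positive, so H is positive definite: a local minimum.

local minimum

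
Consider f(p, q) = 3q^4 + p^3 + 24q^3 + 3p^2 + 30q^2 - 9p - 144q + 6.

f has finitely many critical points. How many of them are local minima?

f separates as a function of p plus a function of q, so ∇f=0 decouples.
∂f/∂p = 3(p - 1)(p + 3) = 0 at p ∈ {-3, 1}; ∂f/∂q = 12(q - 1)(q + 3)(q + 4) = 0 at q ∈ {-4, -3, 1}.
The Hessian is diagonal: diag(f_pp, f_qq). Second derivatives: f_pp(-3)=-12, f_pp(1)=12; f_qq(-4)=60, f_qq(-3)=-48, f_qq(1)=240.
Local minima occur where both diagonal entries positive: (1, -4), (1, 1). Count: 2.

2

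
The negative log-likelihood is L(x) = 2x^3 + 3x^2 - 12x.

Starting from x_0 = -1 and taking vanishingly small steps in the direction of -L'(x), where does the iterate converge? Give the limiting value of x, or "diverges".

L'(x) = 6(x - 1)(x + 2), so L'(-1) = -12.
Gradient descent moves in the -L' direction, i.e. x is increasing.
The nearest critical point in that direction is x = 1, where L'' = 18 > 0 (a local minimum). The iterate converges there.

1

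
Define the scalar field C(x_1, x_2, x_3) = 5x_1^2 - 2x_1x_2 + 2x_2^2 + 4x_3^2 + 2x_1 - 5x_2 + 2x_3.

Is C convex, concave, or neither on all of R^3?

C is quadratic, so its Hessian is the constant matrix H = [[10, -2, 0], [-2, 4, 0], [0, 0, 8]].
Leading principal minors: 10, 36, 288.
All positive ⇒ H ≻ 0 ⇒ convex.

convex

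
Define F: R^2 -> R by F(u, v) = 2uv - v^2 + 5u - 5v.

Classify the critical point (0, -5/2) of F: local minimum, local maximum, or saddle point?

The Hessian of F is constant: H = [[0, 2], [2, -2]].
det(H) = 0·(-2) − 2² = -4.
Since det(H) < 0, H is indefinite and the critical point is a saddle point.

saddle point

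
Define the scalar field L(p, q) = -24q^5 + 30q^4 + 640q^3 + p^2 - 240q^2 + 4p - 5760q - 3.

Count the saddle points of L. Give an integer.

2

L separates as a function of p plus a function of q, so ∇L=0 decouples.
∂L/∂p = 2(p + 2) = 0 at p ∈ {-2}; ∂L/∂q = -120(q - 4)(q - 2)(q + 2)(q + 3) = 0 at q ∈ {-3, -2, 2, 4}.
The Hessian is diagonal: diag(L_pp, L_qq). Second derivatives: L_pp(-2)=2; L_qq(-3)=4200, L_qq(-2)=-2880, L_qq(2)=4800, L_qq(4)=-10080.
Saddle points occur where the two diagonal entries have opposite signs: (-2, -2), (-2, 4). Count: 2.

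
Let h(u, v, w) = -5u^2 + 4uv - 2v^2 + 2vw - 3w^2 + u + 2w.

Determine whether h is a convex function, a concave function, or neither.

h is quadratic, so its Hessian is the constant matrix H = [[-10, 4, 0], [4, -4, 2], [0, 2, -6]].
Leading principal minors: -10, 24, -104.
Signs alternate −, +, − ⇒ H ≺ 0 ⇒ concave.

concave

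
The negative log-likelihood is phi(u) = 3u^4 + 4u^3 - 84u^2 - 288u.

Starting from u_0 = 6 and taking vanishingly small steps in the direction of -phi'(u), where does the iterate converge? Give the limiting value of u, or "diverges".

4

phi'(u) = 12(u - 4)(u + 2)(u + 3), so phi'(6) = 1728.
Gradient descent moves in the -phi' direction, i.e. u is decreasing.
The nearest critical point in that direction is u = 4, where phi'' = 504 > 0 (a local minimum). The iterate converges there.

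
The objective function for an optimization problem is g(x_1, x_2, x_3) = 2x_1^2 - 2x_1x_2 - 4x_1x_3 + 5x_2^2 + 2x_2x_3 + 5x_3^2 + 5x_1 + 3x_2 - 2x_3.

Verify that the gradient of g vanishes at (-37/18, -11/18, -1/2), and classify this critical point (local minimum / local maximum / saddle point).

∇g = (4x_1 - 2x_2 - 4x_3 + 5, -2x_1 + 10x_2 + 2x_3 + 3, -4x_1 + 2x_2 + 10x_3 - 2); substituting (-37/18, -11/18, -1/2) gives ∇g = (0, 0, 0), so (-37/18, -11/18, -1/2) is indeed a critical point.
The Hessian is constant: H = [[4, -2, -4], [-2, 10, 2], [-4, 2, 10]].
Leading principal minors: Δ₁ = 4, Δ₂ = 36, Δ₃ = 216.
All leading minors are positive, so H is positive definite: a local minimum.

local minimum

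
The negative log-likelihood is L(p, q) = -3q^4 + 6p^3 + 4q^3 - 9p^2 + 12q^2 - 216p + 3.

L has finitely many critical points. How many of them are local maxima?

L separates as a function of p plus a function of q, so ∇L=0 decouples.
∂L/∂p = 18(p - 4)(p + 3) = 0 at p ∈ {-3, 4}; ∂L/∂q = -12q(q - 2)(q + 1) = 0 at q ∈ {-1, 0, 2}.
The Hessian is diagonal: diag(L_pp, L_qq). Second derivatives: L_pp(-3)=-126, L_pp(4)=126; L_qq(-1)=-36, L_qq(0)=24, L_qq(2)=-72.
Local maxima occur where both diagonal entries negative: (-3, -1), (-3, 2). Count: 2.

2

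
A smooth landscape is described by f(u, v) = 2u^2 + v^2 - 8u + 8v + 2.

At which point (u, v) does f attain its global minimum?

f(u,v) separates as P(u) + Q(v) + 2, so its minimum is min P + min Q + 2.
P'(u) = 4u - 8 vanishes at u ∈ {2}; Q'(v) = 2v + 8 vanishes at v ∈ {-4}.
Local minima of P (where P''>0): P(2)=-8. Local minima of Q: Q(-4)=-16.
So the global minimum of f is P(2) + Q(-4) + 2 = -8 − 16 + 2 = -22, attained at (2, -4).

(2, -4)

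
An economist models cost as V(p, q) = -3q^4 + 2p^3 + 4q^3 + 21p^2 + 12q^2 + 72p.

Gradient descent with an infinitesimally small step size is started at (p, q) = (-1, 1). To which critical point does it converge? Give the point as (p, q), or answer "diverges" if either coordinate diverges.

(-3, 0)

V is separable, so gradient descent decouples: p follows -∂V/∂p, q follows -∂V/∂q.
∂V/∂p = 6(p + 3)(p + 4); at p=-1 this is 36, so p decreases.
∂V/∂q = -12q(q - 2)(q + 1); at q=1 this is 24, so q decreases.
p converges to its nearest critical value -3 (a local min of the p-part); q converges to 0. The iterate converges to (-3, 0).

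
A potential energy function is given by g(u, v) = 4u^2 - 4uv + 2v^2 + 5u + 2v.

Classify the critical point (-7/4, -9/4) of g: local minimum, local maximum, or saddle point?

The Hessian of g is constant: H = [[8, -4], [-4, 4]].
det(H) = 8·4 − (-4)² = 16.
det(H) > 0 and tr(H) = 12 > 0, so H is positive definite and the point is a local minimum.

local minimum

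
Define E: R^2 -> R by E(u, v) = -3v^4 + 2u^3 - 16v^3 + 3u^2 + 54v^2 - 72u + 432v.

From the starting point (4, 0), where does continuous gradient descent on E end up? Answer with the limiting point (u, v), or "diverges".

(3, -3)

E is separable, so gradient descent decouples: u follows -∂E/∂u, v follows -∂E/∂v.
∂E/∂u = 6(u - 3)(u + 4); at u=4 this is 48, so u decreases.
∂E/∂v = -12(v - 3)(v + 3)(v + 4); at v=0 this is 432, so v decreases.
u converges to its nearest critical value 3 (a local min of the u-part); v converges to -3. The iterate converges to (3, -3).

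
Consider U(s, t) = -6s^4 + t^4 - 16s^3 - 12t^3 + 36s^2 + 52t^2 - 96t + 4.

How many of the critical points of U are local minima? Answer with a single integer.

2

U separates as a function of s plus a function of t, so ∇U=0 decouples.
∂U/∂s = -24s(s - 1)(s + 3) = 0 at s ∈ {-3, 0, 1}; ∂U/∂t = 4(t - 4)(t - 3)(t - 2) = 0 at t ∈ {2, 3, 4}.
The Hessian is diagonal: diag(U_ss, U_tt). Second derivatives: U_ss(-3)=-288, U_ss(0)=72, U_ss(1)=-96; U_tt(2)=8, U_tt(3)=-4, U_tt(4)=8.
Local minima occur where both diagonal entries positive: (0, 2), (0, 4). Count: 2.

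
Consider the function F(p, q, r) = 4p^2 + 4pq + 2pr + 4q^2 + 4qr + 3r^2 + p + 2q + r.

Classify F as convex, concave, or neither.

convex

F is quadratic, so its Hessian is the constant matrix H = [[8, 4, 2], [4, 8, 4], [2, 4, 6]].
Leading principal minors: 8, 48, 192.
All positive ⇒ H ≻ 0 ⇒ convex.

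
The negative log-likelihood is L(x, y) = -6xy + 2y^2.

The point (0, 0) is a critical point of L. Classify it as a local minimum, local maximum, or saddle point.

The Hessian of L is constant: H = [[0, -6], [-6, 4]].
det(H) = 0·4 − (-6)² = -36.
Since det(H) < 0, H is indefinite and the critical point is a saddle point.

saddle point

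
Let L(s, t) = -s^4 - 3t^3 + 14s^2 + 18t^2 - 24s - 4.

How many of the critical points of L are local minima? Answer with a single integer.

1

L separates as a function of s plus a function of t, so ∇L=0 decouples.
∂L/∂s = -4(s - 2)(s - 1)(s + 3) = 0 at s ∈ {-3, 1, 2}; ∂L/∂t = -9t(t - 4) = 0 at t ∈ {0, 4}.
The Hessian is diagonal: diag(L_ss, L_tt). Second derivatives: L_ss(-3)=-80, L_ss(1)=16, L_ss(2)=-20; L_tt(0)=36, L_tt(4)=-36.
Local minima occur where both diagonal entries positive: (1, 0). Count: 1.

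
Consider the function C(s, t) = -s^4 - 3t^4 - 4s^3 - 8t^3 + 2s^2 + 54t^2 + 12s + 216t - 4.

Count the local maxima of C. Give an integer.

C separates as a function of s plus a function of t, so ∇C=0 decouples.
∂C/∂s = -4(s - 1)(s + 1)(s + 3) = 0 at s ∈ {-3, -1, 1}; ∂C/∂t = -12(t - 3)(t + 2)(t + 3) = 0 at t ∈ {-3, -2, 3}.
The Hessian is diagonal: diag(C_ss, C_tt). Second derivatives: C_ss(-3)=-32, C_ss(-1)=16, C_ss(1)=-32; C_tt(-3)=-72, C_tt(-2)=60, C_tt(3)=-360.
Local maxima occur where both diagonal entries negative: (-3, -3), (-3, 3), (1, -3), (1, 3). Count: 4.

4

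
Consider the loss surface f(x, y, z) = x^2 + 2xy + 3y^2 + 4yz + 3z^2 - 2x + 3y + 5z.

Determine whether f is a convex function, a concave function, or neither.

f is quadratic, so its Hessian is the constant matrix H = [[2, 2, 0], [2, 6, 4], [0, 4, 6]].
Leading principal minors: 2, 8, 16.
All positive ⇒ H ≻ 0 ⇒ convex.

convex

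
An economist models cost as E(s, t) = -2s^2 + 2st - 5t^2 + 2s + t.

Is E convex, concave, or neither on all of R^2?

concave

E is quadratic, so its Hessian is the constant matrix H = [[-4, 2], [2, -10]].
det(H) = 36, tr(H) = -14.
det(H) > 0 and tr(H) < 0, so H is negative definite everywhere: concave.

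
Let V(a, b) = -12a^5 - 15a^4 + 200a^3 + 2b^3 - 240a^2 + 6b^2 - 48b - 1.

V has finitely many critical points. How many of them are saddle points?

V separates as a function of a plus a function of b, so ∇V=0 decouples.
∂V/∂a = -60a(a - 2)(a - 1)(a + 4) = 0 at a ∈ {-4, 0, 1, 2}; ∂V/∂b = 6(b - 2)(b + 4) = 0 at b ∈ {-4, 2}.
The Hessian is diagonal: diag(V_aa, V_bb). Second derivatives: V_aa(-4)=7200, V_aa(0)=-480, V_aa(1)=300, V_aa(2)=-720; V_bb(-4)=-36, V_bb(2)=36.
Saddle points occur where the two diagonal entries have opposite signs: (-4, -4), (0, 2), (1, -4), (2, 2). Count: 4.

4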